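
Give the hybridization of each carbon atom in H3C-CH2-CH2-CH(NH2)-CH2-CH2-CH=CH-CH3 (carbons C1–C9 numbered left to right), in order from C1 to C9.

C1 sp3, C2 sp3, C3 sp3, C4 sp3, C5 sp3, C6 sp3, C7 sp2, C8 sp2, C9 sp3

C1: 4 σ bonds — 4 electron domains, sp3.
C2 carries 4 σ bonds, giving a steric number of 4, so it is sp3.
C3: 4 σ bonds — 4 electron domains, sp3.
C4 — 4 σ bonds. Steric number 4, so sp3.
C5 has 4 σ bonds: steric number 4 → sp3.
C6 — 4 σ bonds. Steric number 4, so sp3.
C7: 3 σ bonds, plus one π bond; 3 regions of electron density → sp2.
C8 has 3 σ bonds, plus one π bond: steric number 3 → sp2.
C9: 4 σ bonds — 4 electron domains, sp3.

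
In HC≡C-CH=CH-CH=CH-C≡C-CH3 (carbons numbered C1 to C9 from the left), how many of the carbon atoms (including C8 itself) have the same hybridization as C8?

C8 is sp (two π bonds).
C1: sp ✓
C2: sp ✓
C3: sp2
C4: sp2
C5: sp2
C6: sp2
C7: sp ✓
C8: sp ✓
C9: sp3
4 carbons are sp.

4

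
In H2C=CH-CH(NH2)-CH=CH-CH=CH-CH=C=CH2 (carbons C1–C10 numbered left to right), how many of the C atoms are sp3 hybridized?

1

C1: sp2
C2: sp2
C3: sp3 ✓
C4: sp2
C5: sp2
C6: sp2
C7: sp2
C8: sp2
C9: sp
C10: sp2
C3 → 1 sp3 carbon.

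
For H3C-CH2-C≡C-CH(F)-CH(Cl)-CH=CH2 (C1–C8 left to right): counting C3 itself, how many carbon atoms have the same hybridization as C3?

C3 is sp (two π bonds).
C1: sp3
C2: sp3
C3: sp ✓
C4: sp ✓
C5: sp3
C6: sp3
C7: sp2
C8: sp2
2 carbons are sp.

2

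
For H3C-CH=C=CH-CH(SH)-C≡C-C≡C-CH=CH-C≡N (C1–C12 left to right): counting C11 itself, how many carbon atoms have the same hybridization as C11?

4

C11 is sp2 (one π bond).
C1: sp3
C2: sp2 ✓
C3: sp
C4: sp2 ✓
C5: sp3
C6: sp
C7: sp
C8: sp
C9: sp
C10: sp2 ✓
C11: sp2 ✓
C12: sp
4 carbons are sp2.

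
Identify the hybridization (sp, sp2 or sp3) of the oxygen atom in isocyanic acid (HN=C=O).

The oxygen atom has 1 σ bond and 2 lone pairs, plus one π bond: steric number 3 → sp2.

sp^2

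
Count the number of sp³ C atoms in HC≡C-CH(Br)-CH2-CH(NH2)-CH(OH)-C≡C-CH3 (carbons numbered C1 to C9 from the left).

C1: sp
C2: sp
C3: sp3 ✓
C4: sp3 ✓
C5: sp3 ✓
C6: sp3 ✓
C7: sp
C8: sp
C9: sp3 ✓
C3, C4, C5, C6, C9 → 5 sp3 carbons.

5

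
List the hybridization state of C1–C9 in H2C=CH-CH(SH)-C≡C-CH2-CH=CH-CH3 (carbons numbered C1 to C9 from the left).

C1 sp2, C2 sp2, C3 sp3, C4 sp, C5 sp, C6 sp3, C7 sp2, C8 sp2, C9 sp3

C1 is sp2: 3 σ bonds, plus one π bond, 3 electron-density regions.
C2 (3 σ bonds, plus one π bond) has steric number 3: sp2.
C3 has 4 σ bonds: steric number 4 → sp3.
C4 — 2 σ bonds, plus two π bonds. Steric number 2, so sp.
C5 has 2 σ bonds, plus two π bonds: steric number 2 → sp.
C6: 4 σ bonds; 4 regions of electron density → sp3.
C7: 3 σ bonds, plus one π bond; 3 regions of electron density → sp2.
C8 (3 σ bonds, plus one π bond) has steric number 3: sp2.
C9 has 4 σ bonds: steric number 4 → sp3.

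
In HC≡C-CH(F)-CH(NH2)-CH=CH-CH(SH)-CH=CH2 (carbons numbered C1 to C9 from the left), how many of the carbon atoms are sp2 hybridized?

4

C1: sp
C2: sp
C3: sp3
C4: sp3
C5: sp2 ✓
C6: sp2 ✓
C7: sp3
C8: sp2 ✓
C9: sp2 ✓
C5, C6, C8, C9 → 4 sp2 carbons.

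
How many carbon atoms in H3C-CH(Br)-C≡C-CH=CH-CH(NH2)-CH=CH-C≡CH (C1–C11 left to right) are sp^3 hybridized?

C1: sp3 ✓
C2: sp3 ✓
C3: sp
C4: sp
C5: sp2
C6: sp2
C7: sp3 ✓
C8: sp2
C9: sp2
C10: sp
C11: sp
C1, C2, C7 → 3 sp3 carbons.

3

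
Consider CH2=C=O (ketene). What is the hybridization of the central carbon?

sp

The central carbon: 2 σ bonds, plus two π bonds — 2 electron domains, sp.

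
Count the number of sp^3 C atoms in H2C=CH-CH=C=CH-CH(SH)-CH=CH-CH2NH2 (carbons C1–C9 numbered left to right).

2

C1: sp2
C2: sp2
C3: sp2
C4: sp
C5: sp2
C6: sp3 ✓
C7: sp2
C8: sp2
C9: sp3 ✓
C6, C9 → 2 sp3 carbons.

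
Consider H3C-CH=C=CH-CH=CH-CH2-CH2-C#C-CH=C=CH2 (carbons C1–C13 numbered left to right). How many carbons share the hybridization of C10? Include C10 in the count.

C10 is sp (two π bonds).
C1: sp3
C2: sp2
C3: sp ✓
C4: sp2
C5: sp2
C6: sp2
C7: sp3
C8: sp3
C9: sp ✓
C10: sp ✓
C11: sp2
C12: sp ✓
C13: sp2
4 carbons are sp.

4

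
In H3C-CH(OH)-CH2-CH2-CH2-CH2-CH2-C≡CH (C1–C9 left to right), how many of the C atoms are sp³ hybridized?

C1: sp3 ✓
C2: sp3 ✓
C3: sp3 ✓
C4: sp3 ✓
C5: sp3 ✓
C6: sp3 ✓
C7: sp3 ✓
C8: sp
C9: sp
C1, C2, C3, C4, C5, C6, C7 → 7 sp3 carbons.

7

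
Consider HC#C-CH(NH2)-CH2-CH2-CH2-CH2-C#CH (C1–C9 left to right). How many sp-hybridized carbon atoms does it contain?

C1: sp ✓
C2: sp ✓
C3: sp3
C4: sp3
C5: sp3
C6: sp3
C7: sp3
C8: sp ✓
C9: sp ✓
C1, C2, C8, C9 → 4 sp carbons.

4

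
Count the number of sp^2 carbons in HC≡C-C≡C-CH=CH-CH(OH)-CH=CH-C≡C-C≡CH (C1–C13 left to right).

4

C1: sp
C2: sp
C3: sp
C4: sp
C5: sp2 ✓
C6: sp2 ✓
C7: sp3
C8: sp2 ✓
C9: sp2 ✓
C10: sp
C11: sp
C12: sp
C13: sp
C5, C6, C8, C9 → 4 sp2 carbons.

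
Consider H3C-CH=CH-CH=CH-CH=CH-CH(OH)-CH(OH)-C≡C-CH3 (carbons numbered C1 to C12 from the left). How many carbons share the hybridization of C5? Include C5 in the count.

6

C5 is sp2 (one π bond).
C1: sp3
C2: sp2 ✓
C3: sp2 ✓
C4: sp2 ✓
C5: sp2 ✓
C6: sp2 ✓
C7: sp2 ✓
C8: sp3
C9: sp3
C10: sp
C11: sp
C12: sp3
6 carbons are sp2.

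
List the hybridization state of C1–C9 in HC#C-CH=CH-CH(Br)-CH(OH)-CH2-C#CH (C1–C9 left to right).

C1 (2 σ bonds, plus two π bonds) has steric number 2: sp.
C2 has 2 σ bonds, plus two π bonds: steric number 2 → sp.
C3 has 3 σ bonds, plus one π bond: steric number 3 → sp2.
C4 (3 σ bonds, plus one π bond) has steric number 3: sp2.
C5: 4 σ bonds — 4 electron domains, sp3.
C6 carries 4 σ bonds, giving a steric number of 4, so it is sp3.
C7 has 4 σ bonds: steric number 4 → sp3.
C8 (2 σ bonds, plus two π bonds) has steric number 2: sp.
C9 carries 2 σ bonds, plus two π bonds, giving a steric number of 2, so it is sp.

C1 sp, C2 sp, C3 sp2, C4 sp2, C5 sp3, C6 sp3, C7 sp3, C8 sp, C9 sp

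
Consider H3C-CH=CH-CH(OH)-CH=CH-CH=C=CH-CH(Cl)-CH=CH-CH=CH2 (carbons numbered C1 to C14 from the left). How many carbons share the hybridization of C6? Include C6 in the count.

C6 is sp2 (one π bond).
C1: sp3
C2: sp2 ✓
C3: sp2 ✓
C4: sp3
C5: sp2 ✓
C6: sp2 ✓
C7: sp2 ✓
C8: sp
C9: sp2 ✓
C10: sp3
C11: sp2 ✓
C12: sp2 ✓
C13: sp2 ✓
C14: sp2 ✓
10 carbons are sp2.

10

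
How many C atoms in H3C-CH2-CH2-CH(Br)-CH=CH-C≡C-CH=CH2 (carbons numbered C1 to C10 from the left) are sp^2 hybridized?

C1: sp3
C2: sp3
C3: sp3
C4: sp3
C5: sp2 ✓
C6: sp2 ✓
C7: sp
C8: sp
C9: sp2 ✓
C10: sp2 ✓
C5, C6, C9, C10 → 4 sp2 carbons.

4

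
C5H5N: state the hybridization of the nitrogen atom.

sp^2

N has two σ bonds and one lone pair in the ring plane (steric number 3 → sp2); its p orbital contributes one electron to the aromatic π system via the C=N double bond.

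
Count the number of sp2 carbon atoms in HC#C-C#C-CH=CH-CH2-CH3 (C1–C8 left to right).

C1: sp
C2: sp
C3: sp
C4: sp
C5: sp2 ✓
C6: sp2 ✓
C7: sp3
C8: sp3
C5, C6 → 2 sp2 carbons.

2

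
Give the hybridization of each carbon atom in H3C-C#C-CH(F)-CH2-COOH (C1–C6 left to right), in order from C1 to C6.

C1: 4 σ bonds; 4 regions of electron density → sp3.
C2: 2 σ bonds, plus two π bonds — 2 electron domains, sp.
C3 carries 2 σ bonds, plus two π bonds, giving a steric number of 2, so it is sp.
C4 is sp3: 4 σ bonds, 4 electron-density regions.
C5 — 4 σ bonds. Steric number 4, so sp3.
C6 has 3 σ bonds, plus one π bond: steric number 3 → sp2.

C1 sp3, C2 sp, C3 sp, C4 sp3, C5 sp3, C6 sp2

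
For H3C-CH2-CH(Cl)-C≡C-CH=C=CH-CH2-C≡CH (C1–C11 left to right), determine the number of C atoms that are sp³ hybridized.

C1: sp3 ✓
C2: sp3 ✓
C3: sp3 ✓
C4: sp
C5: sp
C6: sp2
C7: sp
C8: sp2
C9: sp3 ✓
C10: sp
C11: sp
C1, C2, C3, C9 → 4 sp3 carbons.

4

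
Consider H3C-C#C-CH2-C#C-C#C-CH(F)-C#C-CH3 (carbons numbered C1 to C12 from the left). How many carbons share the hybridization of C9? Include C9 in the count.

4

C9 is sp3 (only σ bonds).
C1: sp3 ✓
C2: sp
C3: sp
C4: sp3 ✓
C5: sp
C6: sp
C7: sp
C8: sp
C9: sp3 ✓
C10: sp
C11: sp
C12: sp3 ✓
4 carbons are sp3.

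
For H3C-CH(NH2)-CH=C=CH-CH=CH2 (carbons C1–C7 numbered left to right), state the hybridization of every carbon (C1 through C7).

C1 sp3, C2 sp3, C3 sp2, C4 sp, C5 sp2, C6 sp2, C7 sp2

C1 is sp3: 4 σ bonds, 4 electron-density regions.
C2 is sp3: 4 σ bonds, 4 electron-density regions.
C3: 3 σ bonds, plus one π bond; 3 regions of electron density → sp2.
C4 (2 σ bonds, plus two π bonds) has steric number 2: sp.
C5 has 3 σ bonds, plus one π bond: steric number 3 → sp2.
C6 (3 σ bonds, plus one π bond) has steric number 3: sp2.
C7: 3 σ bonds, plus one π bond; 3 regions of electron density → sp2.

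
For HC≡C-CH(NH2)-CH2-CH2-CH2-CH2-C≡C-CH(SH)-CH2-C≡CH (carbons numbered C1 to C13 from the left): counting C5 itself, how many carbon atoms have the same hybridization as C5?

7

C5 is sp3 (only σ bonds).
C1: sp
C2: sp
C3: sp3 ✓
C4: sp3 ✓
C5: sp3 ✓
C6: sp3 ✓
C7: sp3 ✓
C8: sp
C9: sp
C10: sp3 ✓
C11: sp3 ✓
C12: sp
C13: sp
7 carbons are sp3.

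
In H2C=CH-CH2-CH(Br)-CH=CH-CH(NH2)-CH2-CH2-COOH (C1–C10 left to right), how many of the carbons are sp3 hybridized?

5

C1: sp2
C2: sp2
C3: sp3 ✓
C4: sp3 ✓
C5: sp2
C6: sp2
C7: sp3 ✓
C8: sp3 ✓
C9: sp3 ✓
C10: sp2
C3, C4, C7, C8, C9 → 5 sp3 carbons.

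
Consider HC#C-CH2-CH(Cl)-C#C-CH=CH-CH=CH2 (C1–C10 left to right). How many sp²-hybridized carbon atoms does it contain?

C1: sp
C2: sp
C3: sp3
C4: sp3
C5: sp
C6: sp
C7: sp2 ✓
C8: sp2 ✓
C9: sp2 ✓
C10: sp2 ✓
C7, C8, C9, C10 → 4 sp2 carbons.

4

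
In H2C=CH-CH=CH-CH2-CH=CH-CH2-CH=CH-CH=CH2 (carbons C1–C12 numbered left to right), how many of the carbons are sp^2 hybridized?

C1: sp2 ✓
C2: sp2 ✓
C3: sp2 ✓
C4: sp2 ✓
C5: sp3
C6: sp2 ✓
C7: sp2 ✓
C8: sp3
C9: sp2 ✓
C10: sp2 ✓
C11: sp2 ✓
C12: sp2 ✓
C1, C2, C3, C4, C6, C7, C9, C10, C11, C12 → 10 sp2 carbons.

10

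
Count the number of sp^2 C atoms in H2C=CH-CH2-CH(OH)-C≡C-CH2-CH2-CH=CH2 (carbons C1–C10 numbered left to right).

C1: sp2 ✓
C2: sp2 ✓
C3: sp3
C4: sp3
C5: sp
C6: sp
C7: sp3
C8: sp3
C9: sp2 ✓
C10: sp2 ✓
C1, C2, C9, C10 → 4 sp2 carbons.

4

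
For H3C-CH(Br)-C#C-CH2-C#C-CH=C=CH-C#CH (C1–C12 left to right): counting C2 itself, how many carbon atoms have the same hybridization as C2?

C2 is sp3 (only σ bonds).
C1: sp3 ✓
C2: sp3 ✓
C3: sp
C4: sp
C5: sp3 ✓
C6: sp
C7: sp
C8: sp2
C9: sp
C10: sp2
C11: sp
C12: sp
3 carbons are sp3.

3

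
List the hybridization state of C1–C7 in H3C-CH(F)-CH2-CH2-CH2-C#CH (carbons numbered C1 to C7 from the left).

C1: 4 σ bonds — 4 electron domains, sp3.
C2 has 4 σ bonds: steric number 4 → sp3.
C3: 4 σ bonds; 4 regions of electron density → sp3.
C4: 4 σ bonds; 4 regions of electron density → sp3.
C5 (4 σ bonds) has steric number 4: sp3.
C6: 2 σ bonds, plus two π bonds — 2 electron domains, sp.
C7 carries 2 σ bonds, plus two π bonds, giving a steric number of 2, so it is sp.

C1 sp3, C2 sp3, C3 sp3, C4 sp3, C5 sp3, C6 sp, C7 sp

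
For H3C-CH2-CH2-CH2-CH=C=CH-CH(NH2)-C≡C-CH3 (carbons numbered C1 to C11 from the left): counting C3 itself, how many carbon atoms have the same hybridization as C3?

6

C3 is sp3 (only σ bonds).
C1: sp3 ✓
C2: sp3 ✓
C3: sp3 ✓
C4: sp3 ✓
C5: sp2
C6: sp
C7: sp2
C8: sp3 ✓
C9: sp
C10: sp
C11: sp3 ✓
6 carbons are sp3.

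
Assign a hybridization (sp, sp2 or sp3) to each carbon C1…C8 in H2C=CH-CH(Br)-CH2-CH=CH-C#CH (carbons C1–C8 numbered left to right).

C1 sp2, C2 sp2, C3 sp3, C4 sp3, C5 sp2, C6 sp2, C7 sp, C8 sp

C1 — 3 σ bonds, plus one π bond. Steric number 3, so sp2.
C2 has 3 σ bonds, plus one π bond: steric number 3 → sp2.
C3 — 4 σ bonds. Steric number 4, so sp3.
C4 carries 4 σ bonds, giving a steric number of 4, so it is sp3.
C5 has 3 σ bonds, plus one π bond: steric number 3 → sp2.
C6 carries 3 σ bonds, plus one π bond, giving a steric number of 3, so it is sp2.
C7: 2 σ bonds, plus two π bonds — 2 electron domains, sp.
C8 — 2 σ bonds, plus two π bonds. Steric number 2, so sp.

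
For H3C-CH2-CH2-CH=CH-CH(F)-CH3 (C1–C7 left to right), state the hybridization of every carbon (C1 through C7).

C1: 4 σ bonds — 4 electron domains, sp3.
C2: 4 σ bonds; 4 regions of electron density → sp3.
C3 carries 4 σ bonds, giving a steric number of 4, so it is sp3.
C4: 3 σ bonds, plus one π bond; 3 regions of electron density → sp2.
C5 carries 3 σ bonds, plus one π bond, giving a steric number of 3, so it is sp2.
C6 is sp3: 4 σ bonds, 4 electron-density regions.
C7 — 4 σ bonds. Steric number 4, so sp3.

C1 sp3, C2 sp3, C3 sp3, C4 sp2, C5 sp2, C6 sp3, C7 sp3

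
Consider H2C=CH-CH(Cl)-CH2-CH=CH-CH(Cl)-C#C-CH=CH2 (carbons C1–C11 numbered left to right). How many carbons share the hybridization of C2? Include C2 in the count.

C2 is sp2 (one π bond).
C1: sp2 ✓
C2: sp2 ✓
C3: sp3
C4: sp3
C5: sp2 ✓
C6: sp2 ✓
C7: sp3
C8: sp
C9: sp
C10: sp2 ✓
C11: sp2 ✓
6 carbons are sp2.

6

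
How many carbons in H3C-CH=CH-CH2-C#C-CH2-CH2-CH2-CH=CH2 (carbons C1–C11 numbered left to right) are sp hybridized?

2

C1: sp3
C2: sp2
C3: sp2
C4: sp3
C5: sp ✓
C6: sp ✓
C7: sp3
C8: sp3
C9: sp3
C10: sp2
C11: sp2
C5, C6 → 2 sp carbons.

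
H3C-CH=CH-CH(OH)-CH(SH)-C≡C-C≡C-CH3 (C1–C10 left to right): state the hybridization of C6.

sp

C6: 2 σ bonds, plus two π bonds; 2 regions of electron density → sp.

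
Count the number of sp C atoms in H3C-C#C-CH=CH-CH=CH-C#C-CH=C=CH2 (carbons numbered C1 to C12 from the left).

C1: sp3
C2: sp ✓
C3: sp ✓
C4: sp2
C5: sp2
C6: sp2
C7: sp2
C8: sp ✓
C9: sp ✓
C10: sp2
C11: sp ✓
C12: sp2
C2, C3, C8, C9, C11 → 5 sp carbons.

5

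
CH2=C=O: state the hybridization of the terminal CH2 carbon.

sp2

The terminal CH2 carbon: 3 σ bonds, plus one π bond — 3 electron domains, sp2.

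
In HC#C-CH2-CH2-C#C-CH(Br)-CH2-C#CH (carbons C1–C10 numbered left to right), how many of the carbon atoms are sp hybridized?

6

C1: sp ✓
C2: sp ✓
C3: sp3
C4: sp3
C5: sp ✓
C6: sp ✓
C7: sp3
C8: sp3
C9: sp ✓
C10: sp ✓
C1, C2, C5, C6, C9, C10 → 6 sp carbons.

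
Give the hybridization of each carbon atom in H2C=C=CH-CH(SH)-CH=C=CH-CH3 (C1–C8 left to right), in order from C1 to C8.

C1 sp2, C2 sp, C3 sp2, C4 sp3, C5 sp2, C6 sp, C7 sp2, C8 sp3

C1 carries 3 σ bonds, plus one π bond, giving a steric number of 3, so it is sp2.
C2 — 2 σ bonds, plus two π bonds. Steric number 2, so sp.
C3 has 3 σ bonds, plus one π bond: steric number 3 → sp2.
C4 carries 4 σ bonds, giving a steric number of 4, so it is sp3.
C5 — 3 σ bonds, plus one π bond. Steric number 3, so sp2.
C6 is sp: 2 σ bonds, plus two π bonds, 2 electron-density regions.
C7 (3 σ bonds, plus one π bond) has steric number 3: sp2.
C8 — 4 σ bonds. Steric number 4, so sp3.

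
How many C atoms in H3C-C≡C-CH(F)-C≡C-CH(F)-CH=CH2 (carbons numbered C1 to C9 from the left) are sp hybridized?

4

C1: sp3
C2: sp ✓
C3: sp ✓
C4: sp3
C5: sp ✓
C6: sp ✓
C7: sp3
C8: sp2
C9: sp2
C2, C3, C5, C6 → 4 sp carbons.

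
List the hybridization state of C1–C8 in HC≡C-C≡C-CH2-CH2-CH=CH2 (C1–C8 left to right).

C1 sp, C2 sp, C3 sp, C4 sp, C5 sp3, C6 sp3, C7 sp2, C8 sp2

C1 — 2 σ bonds, plus two π bonds. Steric number 2, so sp.
C2 is sp: 2 σ bonds, plus two π bonds, 2 electron-density regions.
C3 is sp: 2 σ bonds, plus two π bonds, 2 electron-density regions.
C4 carries 2 σ bonds, plus two π bonds, giving a steric number of 2, so it is sp.
C5 (4 σ bonds) has steric number 4: sp3.
C6: 4 σ bonds; 4 regions of electron density → sp3.
C7 has 3 σ bonds, plus one π bond: steric number 3 → sp2.
C8 has 3 σ bonds, plus one π bond: steric number 3 → sp2.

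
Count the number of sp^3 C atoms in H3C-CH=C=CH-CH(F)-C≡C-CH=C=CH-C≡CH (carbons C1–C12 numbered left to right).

C1: sp3 ✓
C2: sp2
C3: sp
C4: sp2
C5: sp3 ✓
C6: sp
C7: sp
C8: sp2
C9: sp
C10: sp2
C11: sp
C12: sp
C1, C5 → 2 sp3 carbons.

2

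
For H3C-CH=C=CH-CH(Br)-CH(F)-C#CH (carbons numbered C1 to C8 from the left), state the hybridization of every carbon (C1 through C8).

C1 carries 4 σ bonds, giving a steric number of 4, so it is sp3.
C2 (3 σ bonds, plus one π bond) has steric number 3: sp2.
C3: 2 σ bonds, plus two π bonds; 2 regions of electron density → sp.
C4 carries 3 σ bonds, plus one π bond, giving a steric number of 3, so it is sp2.
C5 has 4 σ bonds: steric number 4 → sp3.
C6 is sp3: 4 σ bonds, 4 electron-density regions.
C7 carries 2 σ bonds, plus two π bonds, giving a steric number of 2, so it is sp.
C8 is sp: 2 σ bonds, plus two π bonds, 2 electron-density regions.

C1 sp3, C2 sp2, C3 sp, C4 sp2, C5 sp3, C6 sp3, C7 sp, C8 sp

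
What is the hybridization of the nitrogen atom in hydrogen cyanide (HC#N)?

The nitrogen atom: 1 σ bond and 1 lone pair, plus two π bonds; 2 regions of electron density → sp.

sp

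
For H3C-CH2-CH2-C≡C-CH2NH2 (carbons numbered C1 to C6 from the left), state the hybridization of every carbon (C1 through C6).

C1 (4 σ bonds) has steric number 4: sp3.
C2: 4 σ bonds; 4 regions of electron density → sp3.
C3 carries 4 σ bonds, giving a steric number of 4, so it is sp3.
C4 (2 σ bonds, plus two π bonds) has steric number 2: sp.
C5 is sp: 2 σ bonds, plus two π bonds, 2 electron-density regions.
C6 is sp3: 4 σ bonds, 4 electron-density regions.

C1 sp3, C2 sp3, C3 sp3, C4 sp, C5 sp, C6 sp3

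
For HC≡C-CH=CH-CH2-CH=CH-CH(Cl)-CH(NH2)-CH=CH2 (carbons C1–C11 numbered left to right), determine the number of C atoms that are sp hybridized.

2

C1: sp ✓
C2: sp ✓
C3: sp2
C4: sp2
C5: sp3
C6: sp2
C7: sp2
C8: sp3
C9: sp3
C10: sp2
C11: sp2
C1, C2 → 2 sp carbons.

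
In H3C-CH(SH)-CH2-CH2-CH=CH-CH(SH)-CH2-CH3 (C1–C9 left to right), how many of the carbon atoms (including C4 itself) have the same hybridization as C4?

C4 is sp3 (only σ bonds).
C1: sp3 ✓
C2: sp3 ✓
C3: sp3 ✓
C4: sp3 ✓
C5: sp2
C6: sp2
C7: sp3 ✓
C8: sp3 ✓
C9: sp3 ✓
7 carbons are sp3.

7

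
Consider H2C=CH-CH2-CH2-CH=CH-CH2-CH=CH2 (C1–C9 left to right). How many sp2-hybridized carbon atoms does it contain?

C1: sp2 ✓
C2: sp2 ✓
C3: sp3
C4: sp3
C5: sp2 ✓
C6: sp2 ✓
C7: sp3
C8: sp2 ✓
C9: sp2 ✓
C1, C2, C5, C6, C8, C9 → 6 sp2 carbons.

6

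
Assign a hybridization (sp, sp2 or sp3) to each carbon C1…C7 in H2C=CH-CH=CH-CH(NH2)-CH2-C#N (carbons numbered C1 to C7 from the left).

C1 sp2, C2 sp2, C3 sp2, C4 sp2, C5 sp3, C6 sp3, C7 sp

C1 has 3 σ bonds, plus one π bond: steric number 3 → sp2.
C2: 3 σ bonds, plus one π bond; 3 regions of electron density → sp2.
C3 — 3 σ bonds, plus one π bond. Steric number 3, so sp2.
C4 has 3 σ bonds, plus one π bond: steric number 3 → sp2.
C5 is sp3: 4 σ bonds, 4 electron-density regions.
C6 is sp3: 4 σ bonds, 4 electron-density regions.
C7 has 2 σ bonds, plus two π bonds: steric number 2 → sp.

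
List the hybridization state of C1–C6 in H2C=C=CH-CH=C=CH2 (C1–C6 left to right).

C1 is sp2: 3 σ bonds, plus one π bond, 3 electron-density regions.
C2 (2 σ bonds, plus two π bonds) has steric number 2: sp.
C3: 3 σ bonds, plus one π bond — 3 electron domains, sp2.
C4 carries 3 σ bonds, plus one π bond, giving a steric number of 3, so it is sp2.
C5 is sp: 2 σ bonds, plus two π bonds, 2 electron-density regions.
C6: 3 σ bonds, plus one π bond — 3 electron domains, sp2.

C1 sp2, C2 sp, C3 sp2, C4 sp2, C5 sp, C6 sp2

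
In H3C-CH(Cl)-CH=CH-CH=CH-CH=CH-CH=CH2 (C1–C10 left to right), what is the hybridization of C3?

sp^2

C3 carries 3 σ bonds, plus one π bond, giving a steric number of 3, so it is sp2.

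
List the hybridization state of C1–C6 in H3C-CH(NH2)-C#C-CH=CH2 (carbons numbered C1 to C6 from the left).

C1 sp3, C2 sp3, C3 sp, C4 sp, C5 sp2, C6 sp2

C1 (4 σ bonds) has steric number 4: sp3.
C2 — 4 σ bonds. Steric number 4, so sp3.
C3 — 2 σ bonds, plus two π bonds. Steric number 2, so sp.
C4 (2 σ bonds, plus two π bonds) has steric number 2: sp.
C5 is sp2: 3 σ bonds, plus one π bond, 3 electron-density regions.
C6 is sp2: 3 σ bonds, plus one π bond, 3 electron-density regions.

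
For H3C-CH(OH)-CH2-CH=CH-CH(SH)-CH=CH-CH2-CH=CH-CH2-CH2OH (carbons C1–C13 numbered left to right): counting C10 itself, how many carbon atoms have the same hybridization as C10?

6

C10 is sp2 (one π bond).
C1: sp3
C2: sp3
C3: sp3
C4: sp2 ✓
C5: sp2 ✓
C6: sp3
C7: sp2 ✓
C8: sp2 ✓
C9: sp3
C10: sp2 ✓
C11: sp2 ✓
C12: sp3
C13: sp3
6 carbons are sp2.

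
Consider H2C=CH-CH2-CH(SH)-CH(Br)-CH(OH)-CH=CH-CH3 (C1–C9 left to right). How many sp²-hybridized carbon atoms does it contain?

4

C1: sp2 ✓
C2: sp2 ✓
C3: sp3
C4: sp3
C5: sp3
C6: sp3
C7: sp2 ✓
C8: sp2 ✓
C9: sp3
C1, C2, C7, C8 → 4 sp2 carbons.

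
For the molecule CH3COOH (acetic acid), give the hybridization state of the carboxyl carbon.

sp^2

The carboxyl carbon — 3 σ bonds, plus one π bond. Steric number 3, so sp2.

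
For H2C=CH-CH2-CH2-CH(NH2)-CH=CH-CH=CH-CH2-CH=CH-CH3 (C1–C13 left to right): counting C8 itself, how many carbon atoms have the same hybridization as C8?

C8 is sp2 (one π bond).
C1: sp2 ✓
C2: sp2 ✓
C3: sp3
C4: sp3
C5: sp3
C6: sp2 ✓
C7: sp2 ✓
C8: sp2 ✓
C9: sp2 ✓
C10: sp3
C11: sp2 ✓
C12: sp2 ✓
C13: sp3
8 carbons are sp2.

8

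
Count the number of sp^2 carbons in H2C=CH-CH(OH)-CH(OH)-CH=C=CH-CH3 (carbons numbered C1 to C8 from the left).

C1: sp2 ✓
C2: sp2 ✓
C3: sp3
C4: sp3
C5: sp2 ✓
C6: sp
C7: sp2 ✓
C8: sp3
C1, C2, C5, C7 → 4 sp2 carbons.

4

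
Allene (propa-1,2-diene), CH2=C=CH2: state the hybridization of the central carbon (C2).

sp

Two σ bonds and two π bonds (one to each neighbour) → sp.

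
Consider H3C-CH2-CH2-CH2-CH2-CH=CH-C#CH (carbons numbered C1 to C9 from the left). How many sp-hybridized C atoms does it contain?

2

C1: sp3
C2: sp3
C3: sp3
C4: sp3
C5: sp3
C6: sp2
C7: sp2
C8: sp ✓
C9: sp ✓
C8, C9 → 2 sp carbons.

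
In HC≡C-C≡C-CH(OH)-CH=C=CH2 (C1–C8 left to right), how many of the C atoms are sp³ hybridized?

C1: sp
C2: sp
C3: sp
C4: sp
C5: sp3 ✓
C6: sp2
C7: sp
C8: sp2
C5 → 1 sp3 carbon.

1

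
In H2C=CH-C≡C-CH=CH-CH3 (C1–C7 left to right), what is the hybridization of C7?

sp^3

C7: 4 σ bonds; 4 regions of electron density → sp3.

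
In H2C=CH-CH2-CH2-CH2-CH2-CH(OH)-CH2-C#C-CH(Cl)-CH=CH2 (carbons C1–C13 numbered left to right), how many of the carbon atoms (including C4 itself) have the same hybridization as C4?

C4 is sp3 (only σ bonds).
C1: sp2
C2: sp2
C3: sp3 ✓
C4: sp3 ✓
C5: sp3 ✓
C6: sp3 ✓
C7: sp3 ✓
C8: sp3 ✓
C9: sp
C10: sp
C11: sp3 ✓
C12: sp2
C13: sp2
7 carbons are sp3.

7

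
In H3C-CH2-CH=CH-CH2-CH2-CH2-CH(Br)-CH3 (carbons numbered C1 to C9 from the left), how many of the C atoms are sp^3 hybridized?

C1: sp3 ✓
C2: sp3 ✓
C3: sp2
C4: sp2
C5: sp3 ✓
C6: sp3 ✓
C7: sp3 ✓
C8: sp3 ✓
C9: sp3 ✓
C1, C2, C5, C6, C7, C8, C9 → 7 sp3 carbons.

7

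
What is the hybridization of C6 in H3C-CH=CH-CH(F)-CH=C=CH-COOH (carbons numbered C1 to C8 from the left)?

sp

C6 — 2 σ bonds, plus two π bonds. Steric number 2, so sp.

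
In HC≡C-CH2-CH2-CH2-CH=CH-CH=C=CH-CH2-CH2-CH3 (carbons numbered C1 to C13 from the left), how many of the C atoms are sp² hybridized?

C1: sp
C2: sp
C3: sp3
C4: sp3
C5: sp3
C6: sp2 ✓
C7: sp2 ✓
C8: sp2 ✓
C9: sp
C10: sp2 ✓
C11: sp3
C12: sp3
C13: sp3
C6, C7, C8, C10 → 4 sp2 carbons.

4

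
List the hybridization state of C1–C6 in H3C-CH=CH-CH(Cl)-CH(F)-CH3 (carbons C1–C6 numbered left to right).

C1 carries 4 σ bonds, giving a steric number of 4, so it is sp3.
C2: 3 σ bonds, plus one π bond; 3 regions of electron density → sp2.
C3: 3 σ bonds, plus one π bond; 3 regions of electron density → sp2.
C4 carries 4 σ bonds, giving a steric number of 4, so it is sp3.
C5: 4 σ bonds — 4 electron domains, sp3.
C6 has 4 σ bonds: steric number 4 → sp3.

C1 sp3, C2 sp2, C3 sp2, C4 sp3, C5 sp3, C6 sp3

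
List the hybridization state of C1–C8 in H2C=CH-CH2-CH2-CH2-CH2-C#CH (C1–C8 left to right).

C1 sp2, C2 sp2, C3 sp3, C4 sp3, C5 sp3, C6 sp3, C7 sp, C8 sp

C1 — 3 σ bonds, plus one π bond. Steric number 3, so sp2.
C2 is sp2: 3 σ bonds, plus one π bond, 3 electron-density regions.
C3: 4 σ bonds — 4 electron domains, sp3.
C4: 4 σ bonds — 4 electron domains, sp3.
C5: 4 σ bonds — 4 electron domains, sp3.
C6 — 4 σ bonds. Steric number 4, so sp3.
C7: 2 σ bonds, plus two π bonds; 2 regions of electron density → sp.
C8: 2 σ bonds, plus two π bonds — 2 electron domains, sp.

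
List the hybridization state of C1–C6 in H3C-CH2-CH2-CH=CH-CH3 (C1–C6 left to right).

C1 has 4 σ bonds: steric number 4 → sp3.
C2: 4 σ bonds; 4 regions of electron density → sp3.
C3: 4 σ bonds — 4 electron domains, sp3.
C4 — 3 σ bonds, plus one π bond. Steric number 3, so sp2.
C5 has 3 σ bonds, plus one π bond: steric number 3 → sp2.
C6 has 4 σ bonds: steric number 4 → sp3.

C1 sp3, C2 sp3, C3 sp3, C4 sp2, C5 sp2, C6 sp3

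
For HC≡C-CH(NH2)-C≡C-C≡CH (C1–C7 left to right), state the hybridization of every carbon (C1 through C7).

C1 sp, C2 sp, C3 sp3, C4 sp, C5 sp, C6 sp, C7 sp

C1 (2 σ bonds, plus two π bonds) has steric number 2: sp.
C2 is sp: 2 σ bonds, plus two π bonds, 2 electron-density regions.
C3: 4 σ bonds — 4 electron domains, sp3.
C4: 2 σ bonds, plus two π bonds; 2 regions of electron density → sp.
C5 — 2 σ bonds, plus two π bonds. Steric number 2, so sp.
C6 — 2 σ bonds, plus two π bonds. Steric number 2, so sp.
C7: 2 σ bonds, plus two π bonds — 2 electron domains, sp.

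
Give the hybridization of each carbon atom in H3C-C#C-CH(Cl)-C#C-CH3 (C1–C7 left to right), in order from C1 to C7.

C1 has 4 σ bonds: steric number 4 → sp3.
C2 — 2 σ bonds, plus two π bonds. Steric number 2, so sp.
C3 (2 σ bonds, plus two π bonds) has steric number 2: sp.
C4 carries 4 σ bonds, giving a steric number of 4, so it is sp3.
C5 is sp: 2 σ bonds, plus two π bonds, 2 electron-density regions.
C6 (2 σ bonds, plus two π bonds) has steric number 2: sp.
C7 carries 4 σ bonds, giving a steric number of 4, so it is sp3.

C1 sp3, C2 sp, C3 sp, C4 sp3, C5 sp, C6 sp, C7 sp3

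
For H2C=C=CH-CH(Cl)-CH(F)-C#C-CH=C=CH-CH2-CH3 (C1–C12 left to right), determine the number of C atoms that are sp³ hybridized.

4

C1: sp2
C2: sp
C3: sp2
C4: sp3 ✓
C5: sp3 ✓
C6: sp
C7: sp
C8: sp2
C9: sp
C10: sp2
C11: sp3 ✓
C12: sp3 ✓
C4, C5, C11, C12 → 4 sp3 carbons.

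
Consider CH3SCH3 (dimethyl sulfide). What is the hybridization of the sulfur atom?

The sulfur atom — 2 σ bonds and 2 lone pairs. Steric number 4, so sp3.

sp3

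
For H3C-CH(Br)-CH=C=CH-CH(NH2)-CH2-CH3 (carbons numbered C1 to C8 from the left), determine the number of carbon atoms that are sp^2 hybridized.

2

C1: sp3
C2: sp3
C3: sp2 ✓
C4: sp
C5: sp2 ✓
C6: sp3
C7: sp3
C8: sp3
C3, C5 → 2 sp2 carbons.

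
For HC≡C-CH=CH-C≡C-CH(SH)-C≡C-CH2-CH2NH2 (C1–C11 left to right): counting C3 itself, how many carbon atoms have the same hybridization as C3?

C3 is sp2 (one π bond).
C1: sp
C2: sp
C3: sp2 ✓
C4: sp2 ✓
C5: sp
C6: sp
C7: sp3
C8: sp
C9: sp
C10: sp3
C11: sp3
2 carbons are sp2.

2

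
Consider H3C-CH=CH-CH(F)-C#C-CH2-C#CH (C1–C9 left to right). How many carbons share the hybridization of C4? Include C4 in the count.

C4 is sp3 (only σ bonds).
C1: sp3 ✓
C2: sp2
C3: sp2
C4: sp3 ✓
C5: sp
C6: sp
C7: sp3 ✓
C8: sp
C9: sp
3 carbons are sp3.

3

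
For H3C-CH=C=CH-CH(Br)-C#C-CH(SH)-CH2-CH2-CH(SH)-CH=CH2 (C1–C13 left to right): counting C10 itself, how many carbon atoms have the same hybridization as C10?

6

C10 is sp3 (only σ bonds).
C1: sp3 ✓
C2: sp2
C3: sp
C4: sp2
C5: sp3 ✓
C6: sp
C7: sp
C8: sp3 ✓
C9: sp3 ✓
C10: sp3 ✓
C11: sp3 ✓
C12: sp2
C13: sp2
6 carbons are sp3.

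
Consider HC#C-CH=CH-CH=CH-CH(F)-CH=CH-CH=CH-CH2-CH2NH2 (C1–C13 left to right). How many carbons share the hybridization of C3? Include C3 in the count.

8

C3 is sp2 (one π bond).
C1: sp
C2: sp
C3: sp2 ✓
C4: sp2 ✓
C5: sp2 ✓
C6: sp2 ✓
C7: sp3
C8: sp2 ✓
C9: sp2 ✓
C10: sp2 ✓
C11: sp2 ✓
C12: sp3
C13: sp3
8 carbons are sp2.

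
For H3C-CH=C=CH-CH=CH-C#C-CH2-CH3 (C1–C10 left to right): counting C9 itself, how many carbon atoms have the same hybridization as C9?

C9 is sp3 (only σ bonds).
C1: sp3 ✓
C2: sp2
C3: sp
C4: sp2
C5: sp2
C6: sp2
C7: sp
C8: sp
C9: sp3 ✓
C10: sp3 ✓
3 carbons are sp3.

3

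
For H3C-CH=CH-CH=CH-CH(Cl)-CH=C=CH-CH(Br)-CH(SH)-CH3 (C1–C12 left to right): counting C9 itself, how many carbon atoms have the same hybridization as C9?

C9 is sp2 (one π bond).
C1: sp3
C2: sp2 ✓
C3: sp2 ✓
C4: sp2 ✓
C5: sp2 ✓
C6: sp3
C7: sp2 ✓
C8: sp
C9: sp2 ✓
C10: sp3
C11: sp3
C12: sp3
6 carbons are sp2.

6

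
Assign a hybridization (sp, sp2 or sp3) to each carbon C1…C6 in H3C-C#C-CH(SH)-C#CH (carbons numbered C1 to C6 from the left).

C1 is sp3: 4 σ bonds, 4 electron-density regions.
C2 carries 2 σ bonds, plus two π bonds, giving a steric number of 2, so it is sp.
C3: 2 σ bonds, plus two π bonds — 2 electron domains, sp.
C4 has 4 σ bonds: steric number 4 → sp3.
C5 is sp: 2 σ bonds, plus two π bonds, 2 electron-density regions.
C6 (2 σ bonds, plus two π bonds) has steric number 2: sp.

C1 sp3, C2 sp, C3 sp, C4 sp3, C5 sp, C6 sp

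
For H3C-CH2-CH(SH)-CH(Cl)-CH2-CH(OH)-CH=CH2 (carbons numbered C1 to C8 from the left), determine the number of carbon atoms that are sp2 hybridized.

C1: sp3
C2: sp3
C3: sp3
C4: sp3
C5: sp3
C6: sp3
C7: sp2 ✓
C8: sp2 ✓
C7, C8 → 2 sp2 carbons.

2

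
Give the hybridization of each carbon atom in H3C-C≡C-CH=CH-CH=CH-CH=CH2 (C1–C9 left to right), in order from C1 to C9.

C1 is sp3: 4 σ bonds, 4 electron-density regions.
C2 — 2 σ bonds, plus two π bonds. Steric number 2, so sp.
C3 (2 σ bonds, plus two π bonds) has steric number 2: sp.
C4: 3 σ bonds, plus one π bond; 3 regions of electron density → sp2.
C5: 3 σ bonds, plus one π bond; 3 regions of electron density → sp2.
C6: 3 σ bonds, plus one π bond — 3 electron domains, sp2.
C7: 3 σ bonds, plus one π bond — 3 electron domains, sp2.
C8 carries 3 σ bonds, plus one π bond, giving a steric number of 3, so it is sp2.
C9: 3 σ bonds, plus one π bond — 3 electron domains, sp2.

C1 sp3, C2 sp, C3 sp, C4 sp2, C5 sp2, C6 sp2, C7 sp2, C8 sp2, C9 sp2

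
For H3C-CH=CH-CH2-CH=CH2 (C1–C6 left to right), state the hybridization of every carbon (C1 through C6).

C1 is sp3: 4 σ bonds, 4 electron-density regions.
C2: 3 σ bonds, plus one π bond; 3 regions of electron density → sp2.
C3 is sp2: 3 σ bonds, plus one π bond, 3 electron-density regions.
C4 has 4 σ bonds: steric number 4 → sp3.
C5 (3 σ bonds, plus one π bond) has steric number 3: sp2.
C6 (3 σ bonds, plus one π bond) has steric number 3: sp2.

C1 sp3, C2 sp2, C3 sp2, C4 sp3, C5 sp2, C6 sp2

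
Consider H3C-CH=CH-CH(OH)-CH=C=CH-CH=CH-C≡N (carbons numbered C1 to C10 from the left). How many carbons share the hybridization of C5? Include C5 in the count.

6

C5 is sp2 (one π bond).
C1: sp3
C2: sp2 ✓
C3: sp2 ✓
C4: sp3
C5: sp2 ✓
C6: sp
C7: sp2 ✓
C8: sp2 ✓
C9: sp2 ✓
C10: sp
6 carbons are sp2.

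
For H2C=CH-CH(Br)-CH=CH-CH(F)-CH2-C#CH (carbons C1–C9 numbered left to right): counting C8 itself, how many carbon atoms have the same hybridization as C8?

2

C8 is sp (two π bonds).
C1: sp2
C2: sp2
C3: sp3
C4: sp2
C5: sp2
C6: sp3
C7: sp3
C8: sp ✓
C9: sp ✓
2 carbons are sp.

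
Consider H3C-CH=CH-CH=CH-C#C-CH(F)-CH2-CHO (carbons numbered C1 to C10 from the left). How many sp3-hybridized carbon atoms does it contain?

3

C1: sp3 ✓
C2: sp2
C3: sp2
C4: sp2
C5: sp2
C6: sp
C7: sp
C8: sp3 ✓
C9: sp3 ✓
C10: sp2
C1, C8, C9 → 3 sp3 carbons.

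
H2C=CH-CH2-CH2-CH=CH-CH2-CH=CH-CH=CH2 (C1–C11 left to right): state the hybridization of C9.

C9 has 3 σ bonds, plus one π bond: steric number 3 → sp2.

sp²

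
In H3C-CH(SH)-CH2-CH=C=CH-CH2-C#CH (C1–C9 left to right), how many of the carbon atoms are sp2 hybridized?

C1: sp3
C2: sp3
C3: sp3
C4: sp2 ✓
C5: sp
C6: sp2 ✓
C7: sp3
C8: sp
C9: sp
C4, C6 → 2 sp2 carbons.

2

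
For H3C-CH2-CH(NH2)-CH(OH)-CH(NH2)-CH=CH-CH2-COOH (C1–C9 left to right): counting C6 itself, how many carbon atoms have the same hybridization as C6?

C6 is sp2 (one π bond).
C1: sp3
C2: sp3
C3: sp3
C4: sp3
C5: sp3
C6: sp2 ✓
C7: sp2 ✓
C8: sp3
C9: sp2 ✓
3 carbons are sp2.

3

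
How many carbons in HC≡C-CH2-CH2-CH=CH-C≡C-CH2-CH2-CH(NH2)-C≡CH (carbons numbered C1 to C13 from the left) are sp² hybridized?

2

C1: sp
C2: sp
C3: sp3
C4: sp3
C5: sp2 ✓
C6: sp2 ✓
C7: sp
C8: sp
C9: sp3
C10: sp3
C11: sp3
C12: sp
C13: sp
C5, C6 → 2 sp2 carbons.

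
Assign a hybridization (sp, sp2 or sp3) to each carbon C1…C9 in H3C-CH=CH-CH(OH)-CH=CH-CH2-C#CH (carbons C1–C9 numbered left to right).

C1 (4 σ bonds) has steric number 4: sp3.
C2: 3 σ bonds, plus one π bond — 3 electron domains, sp2.
C3 has 3 σ bonds, plus one π bond: steric number 3 → sp2.
C4 carries 4 σ bonds, giving a steric number of 4, so it is sp3.
C5: 3 σ bonds, plus one π bond — 3 electron domains, sp2.
C6 is sp2: 3 σ bonds, plus one π bond, 3 electron-density regions.
C7 is sp3: 4 σ bonds, 4 electron-density regions.
C8 is sp: 2 σ bonds, plus two π bonds, 2 electron-density regions.
C9 carries 2 σ bonds, plus two π bonds, giving a steric number of 2, so it is sp.

C1 sp3, C2 sp2, C3 sp2, C4 sp3, C5 sp2, C6 sp2, C7 sp3, C8 sp, C9 sp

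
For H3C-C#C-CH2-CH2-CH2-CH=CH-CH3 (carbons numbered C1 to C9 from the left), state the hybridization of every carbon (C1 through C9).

C1 (4 σ bonds) has steric number 4: sp3.
C2: 2 σ bonds, plus two π bonds; 2 regions of electron density → sp.
C3: 2 σ bonds, plus two π bonds — 2 electron domains, sp.
C4: 4 σ bonds — 4 electron domains, sp3.
C5 has 4 σ bonds: steric number 4 → sp3.
C6 (4 σ bonds) has steric number 4: sp3.
C7: 3 σ bonds, plus one π bond; 3 regions of electron density → sp2.
C8: 3 σ bonds, plus one π bond — 3 electron domains, sp2.
C9 carries 4 σ bonds, giving a steric number of 4, so it is sp3.

C1 sp3, C2 sp, C3 sp, C4 sp3, C5 sp3, C6 sp3, C7 sp2, C8 sp2, C9 sp3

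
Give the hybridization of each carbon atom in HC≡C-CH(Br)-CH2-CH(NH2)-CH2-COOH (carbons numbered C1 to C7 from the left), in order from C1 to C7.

C1: 2 σ bonds, plus two π bonds — 2 electron domains, sp.
C2 is sp: 2 σ bonds, plus two π bonds, 2 electron-density regions.
C3 has 4 σ bonds: steric number 4 → sp3.
C4: 4 σ bonds — 4 electron domains, sp3.
C5 — 4 σ bonds. Steric number 4, so sp3.
C6 carries 4 σ bonds, giving a steric number of 4, so it is sp3.
C7 (3 σ bonds, plus one π bond) has steric number 3: sp2.

C1 sp, C2 sp, C3 sp3, C4 sp3, C5 sp3, C6 sp3, C7 sp2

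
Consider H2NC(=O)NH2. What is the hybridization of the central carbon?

The central carbon — 3 σ bonds, plus one π bond. Steric number 3, so sp2.

sp²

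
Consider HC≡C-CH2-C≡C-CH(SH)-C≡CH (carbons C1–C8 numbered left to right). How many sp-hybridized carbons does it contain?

6

C1: sp ✓
C2: sp ✓
C3: sp3
C4: sp ✓
C5: sp ✓
C6: sp3
C7: sp ✓
C8: sp ✓
C1, C2, C4, C5, C7, C8 → 6 sp carbons.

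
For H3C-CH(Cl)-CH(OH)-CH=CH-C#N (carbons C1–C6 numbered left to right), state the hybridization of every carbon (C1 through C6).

C1: 4 σ bonds — 4 electron domains, sp3.
C2 — 4 σ bonds. Steric number 4, so sp3.
C3 is sp3: 4 σ bonds, 4 electron-density regions.
C4 is sp2: 3 σ bonds, plus one π bond, 3 electron-density regions.
C5 — 3 σ bonds, plus one π bond. Steric number 3, so sp2.
C6 — 2 σ bonds, plus two π bonds. Steric number 2, so sp.

C1 sp3, C2 sp3, C3 sp3, C4 sp2, C5 sp2, C6 sp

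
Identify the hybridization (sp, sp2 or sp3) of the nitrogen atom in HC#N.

sp

The nitrogen atom: 1 σ bond and 1 lone pair, plus two π bonds; 2 regions of electron density → sp.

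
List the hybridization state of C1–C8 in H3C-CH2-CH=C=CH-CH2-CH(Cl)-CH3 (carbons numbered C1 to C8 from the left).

C1 sp3, C2 sp3, C3 sp2, C4 sp, C5 sp2, C6 sp3, C7 sp3, C8 sp3

C1 has 4 σ bonds: steric number 4 → sp3.
C2: 4 σ bonds; 4 regions of electron density → sp3.
C3 — 3 σ bonds, plus one π bond. Steric number 3, so sp2.
C4 has 2 σ bonds, plus two π bonds: steric number 2 → sp.
C5 is sp2: 3 σ bonds, plus one π bond, 3 electron-density regions.
C6 is sp3: 4 σ bonds, 4 electron-density regions.
C7: 4 σ bonds; 4 regions of electron density → sp3.
C8 has 4 σ bonds: steric number 4 → sp3.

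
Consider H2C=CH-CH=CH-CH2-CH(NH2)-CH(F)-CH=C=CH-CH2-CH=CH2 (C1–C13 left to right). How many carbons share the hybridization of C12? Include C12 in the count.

C12 is sp2 (one π bond).
C1: sp2 ✓
C2: sp2 ✓
C3: sp2 ✓
C4: sp2 ✓
C5: sp3
C6: sp3
C7: sp3
C8: sp2 ✓
C9: sp
C10: sp2 ✓
C11: sp3
C12: sp2 ✓
C13: sp2 ✓
8 carbons are sp2.

8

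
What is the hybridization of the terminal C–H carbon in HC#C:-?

sp

The terminal C–H carbon is sp: 2 σ bonds, plus two π bonds, 2 electron-density regions.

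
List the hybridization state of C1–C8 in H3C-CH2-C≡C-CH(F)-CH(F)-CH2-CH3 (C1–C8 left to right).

C1 has 4 σ bonds: steric number 4 → sp3.
C2 is sp3: 4 σ bonds, 4 electron-density regions.
C3 — 2 σ bonds, plus two π bonds. Steric number 2, so sp.
C4 (2 σ bonds, plus two π bonds) has steric number 2: sp.
C5 (4 σ bonds) has steric number 4: sp3.
C6 (4 σ bonds) has steric number 4: sp3.
C7: 4 σ bonds — 4 electron domains, sp3.
C8 (4 σ bonds) has steric number 4: sp3.

C1 sp3, C2 sp3, C3 sp, C4 sp, C5 sp3, C6 sp3, C7 sp3, C8 sp3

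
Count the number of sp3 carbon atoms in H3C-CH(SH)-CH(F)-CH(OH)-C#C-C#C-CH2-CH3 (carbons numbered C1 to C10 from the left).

6

C1: sp3 ✓
C2: sp3 ✓
C3: sp3 ✓
C4: sp3 ✓
C5: sp
C6: sp
C7: sp
C8: sp
C9: sp3 ✓
C10: sp3 ✓
C1, C2, C3, C4, C9, C10 → 6 sp3 carbons.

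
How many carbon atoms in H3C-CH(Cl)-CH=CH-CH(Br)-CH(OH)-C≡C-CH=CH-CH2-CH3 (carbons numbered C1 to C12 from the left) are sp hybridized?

C1: sp3
C2: sp3
C3: sp2
C4: sp2
C5: sp3
C6: sp3
C7: sp ✓
C8: sp ✓
C9: sp2
C10: sp2
C11: sp3
C12: sp3
C7, C8 → 2 sp carbons.

2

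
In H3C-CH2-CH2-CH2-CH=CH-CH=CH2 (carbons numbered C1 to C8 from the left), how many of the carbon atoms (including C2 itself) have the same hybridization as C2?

4

C2 is sp3 (only σ bonds).
C1: sp3 ✓
C2: sp3 ✓
C3: sp3 ✓
C4: sp3 ✓
C5: sp2
C6: sp2
C7: sp2
C8: sp2
4 carbons are sp3.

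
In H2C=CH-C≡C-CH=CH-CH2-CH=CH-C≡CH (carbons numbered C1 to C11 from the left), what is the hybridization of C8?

sp^2

C8: 3 σ bonds, plus one π bond; 3 regions of electron density → sp2.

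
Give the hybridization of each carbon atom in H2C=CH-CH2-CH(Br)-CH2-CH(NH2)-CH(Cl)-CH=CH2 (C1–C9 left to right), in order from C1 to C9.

C1 is sp2: 3 σ bonds, plus one π bond, 3 electron-density regions.
C2: 3 σ bonds, plus one π bond; 3 regions of electron density → sp2.
C3 (4 σ bonds) has steric number 4: sp3.
C4 is sp3: 4 σ bonds, 4 electron-density regions.
C5 (4 σ bonds) has steric number 4: sp3.
C6: 4 σ bonds; 4 regions of electron density → sp3.
C7 carries 4 σ bonds, giving a steric number of 4, so it is sp3.
C8: 3 σ bonds, plus one π bond; 3 regions of electron density → sp2.
C9 — 3 σ bonds, plus one π bond. Steric number 3, so sp2.

C1 sp2, C2 sp2, C3 sp3, C4 sp3, C5 sp3, C6 sp3, C7 sp3, C8 sp2, C9 sp2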